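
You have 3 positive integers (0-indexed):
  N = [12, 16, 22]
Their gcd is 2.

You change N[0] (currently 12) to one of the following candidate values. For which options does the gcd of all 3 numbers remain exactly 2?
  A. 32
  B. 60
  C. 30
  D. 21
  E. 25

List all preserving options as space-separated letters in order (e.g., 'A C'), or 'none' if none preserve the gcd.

Old gcd = 2; gcd of others (without N[0]) = 2
New gcd for candidate v: gcd(2, v). Preserves old gcd iff gcd(2, v) = 2.
  Option A: v=32, gcd(2,32)=2 -> preserves
  Option B: v=60, gcd(2,60)=2 -> preserves
  Option C: v=30, gcd(2,30)=2 -> preserves
  Option D: v=21, gcd(2,21)=1 -> changes
  Option E: v=25, gcd(2,25)=1 -> changes

Answer: A B C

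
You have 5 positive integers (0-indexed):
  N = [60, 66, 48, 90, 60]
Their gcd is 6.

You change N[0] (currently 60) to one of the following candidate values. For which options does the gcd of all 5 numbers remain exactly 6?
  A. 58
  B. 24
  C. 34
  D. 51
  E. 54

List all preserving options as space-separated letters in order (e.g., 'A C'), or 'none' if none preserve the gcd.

Answer: B E

Derivation:
Old gcd = 6; gcd of others (without N[0]) = 6
New gcd for candidate v: gcd(6, v). Preserves old gcd iff gcd(6, v) = 6.
  Option A: v=58, gcd(6,58)=2 -> changes
  Option B: v=24, gcd(6,24)=6 -> preserves
  Option C: v=34, gcd(6,34)=2 -> changes
  Option D: v=51, gcd(6,51)=3 -> changes
  Option E: v=54, gcd(6,54)=6 -> preserves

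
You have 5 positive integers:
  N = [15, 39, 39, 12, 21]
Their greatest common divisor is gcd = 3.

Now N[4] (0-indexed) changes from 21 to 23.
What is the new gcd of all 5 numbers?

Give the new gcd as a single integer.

Numbers: [15, 39, 39, 12, 21], gcd = 3
Change: index 4, 21 -> 23
gcd of the OTHER numbers (without index 4): gcd([15, 39, 39, 12]) = 3
New gcd = gcd(g_others, new_val) = gcd(3, 23) = 1

Answer: 1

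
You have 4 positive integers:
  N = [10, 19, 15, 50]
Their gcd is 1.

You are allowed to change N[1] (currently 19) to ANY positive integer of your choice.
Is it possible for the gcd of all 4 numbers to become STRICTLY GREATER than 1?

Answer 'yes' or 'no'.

Answer: yes

Derivation:
Current gcd = 1
gcd of all OTHER numbers (without N[1]=19): gcd([10, 15, 50]) = 5
The new gcd after any change is gcd(5, new_value).
This can be at most 5.
Since 5 > old gcd 1, the gcd CAN increase (e.g., set N[1] = 5).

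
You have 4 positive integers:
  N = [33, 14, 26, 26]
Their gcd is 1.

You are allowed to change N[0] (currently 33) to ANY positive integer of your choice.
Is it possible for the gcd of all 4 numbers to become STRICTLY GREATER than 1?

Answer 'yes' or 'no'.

Current gcd = 1
gcd of all OTHER numbers (without N[0]=33): gcd([14, 26, 26]) = 2
The new gcd after any change is gcd(2, new_value).
This can be at most 2.
Since 2 > old gcd 1, the gcd CAN increase (e.g., set N[0] = 2).

Answer: yes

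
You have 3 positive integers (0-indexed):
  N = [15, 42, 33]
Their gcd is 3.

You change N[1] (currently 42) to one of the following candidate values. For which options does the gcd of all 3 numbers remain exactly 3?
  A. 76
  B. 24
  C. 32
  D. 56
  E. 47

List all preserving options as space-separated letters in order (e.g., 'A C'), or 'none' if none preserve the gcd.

Old gcd = 3; gcd of others (without N[1]) = 3
New gcd for candidate v: gcd(3, v). Preserves old gcd iff gcd(3, v) = 3.
  Option A: v=76, gcd(3,76)=1 -> changes
  Option B: v=24, gcd(3,24)=3 -> preserves
  Option C: v=32, gcd(3,32)=1 -> changes
  Option D: v=56, gcd(3,56)=1 -> changes
  Option E: v=47, gcd(3,47)=1 -> changes

Answer: B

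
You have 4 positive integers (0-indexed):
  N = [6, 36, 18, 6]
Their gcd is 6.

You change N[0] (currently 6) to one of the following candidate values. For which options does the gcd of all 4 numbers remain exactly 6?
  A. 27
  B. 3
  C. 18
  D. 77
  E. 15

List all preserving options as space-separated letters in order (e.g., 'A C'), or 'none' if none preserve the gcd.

Answer: C

Derivation:
Old gcd = 6; gcd of others (without N[0]) = 6
New gcd for candidate v: gcd(6, v). Preserves old gcd iff gcd(6, v) = 6.
  Option A: v=27, gcd(6,27)=3 -> changes
  Option B: v=3, gcd(6,3)=3 -> changes
  Option C: v=18, gcd(6,18)=6 -> preserves
  Option D: v=77, gcd(6,77)=1 -> changes
  Option E: v=15, gcd(6,15)=3 -> changes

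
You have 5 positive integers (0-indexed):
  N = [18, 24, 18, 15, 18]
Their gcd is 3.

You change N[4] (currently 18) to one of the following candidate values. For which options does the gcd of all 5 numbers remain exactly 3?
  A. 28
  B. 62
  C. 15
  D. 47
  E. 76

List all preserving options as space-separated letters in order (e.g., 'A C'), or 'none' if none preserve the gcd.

Answer: C

Derivation:
Old gcd = 3; gcd of others (without N[4]) = 3
New gcd for candidate v: gcd(3, v). Preserves old gcd iff gcd(3, v) = 3.
  Option A: v=28, gcd(3,28)=1 -> changes
  Option B: v=62, gcd(3,62)=1 -> changes
  Option C: v=15, gcd(3,15)=3 -> preserves
  Option D: v=47, gcd(3,47)=1 -> changes
  Option E: v=76, gcd(3,76)=1 -> changes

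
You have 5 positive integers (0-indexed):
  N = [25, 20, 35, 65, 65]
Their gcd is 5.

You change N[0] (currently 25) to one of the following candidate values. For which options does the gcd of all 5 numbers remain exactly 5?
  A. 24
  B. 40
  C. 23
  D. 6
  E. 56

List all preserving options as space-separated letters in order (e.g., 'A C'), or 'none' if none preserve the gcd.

Old gcd = 5; gcd of others (without N[0]) = 5
New gcd for candidate v: gcd(5, v). Preserves old gcd iff gcd(5, v) = 5.
  Option A: v=24, gcd(5,24)=1 -> changes
  Option B: v=40, gcd(5,40)=5 -> preserves
  Option C: v=23, gcd(5,23)=1 -> changes
  Option D: v=6, gcd(5,6)=1 -> changes
  Option E: v=56, gcd(5,56)=1 -> changes

Answer: B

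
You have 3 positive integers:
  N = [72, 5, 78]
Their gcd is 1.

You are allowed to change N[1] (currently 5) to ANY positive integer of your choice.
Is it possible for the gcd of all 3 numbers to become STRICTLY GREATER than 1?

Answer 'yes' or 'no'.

Current gcd = 1
gcd of all OTHER numbers (without N[1]=5): gcd([72, 78]) = 6
The new gcd after any change is gcd(6, new_value).
This can be at most 6.
Since 6 > old gcd 1, the gcd CAN increase (e.g., set N[1] = 6).

Answer: yes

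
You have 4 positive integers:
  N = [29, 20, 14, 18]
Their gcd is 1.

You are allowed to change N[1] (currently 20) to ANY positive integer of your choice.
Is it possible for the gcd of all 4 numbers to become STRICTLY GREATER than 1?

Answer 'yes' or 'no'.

Answer: no

Derivation:
Current gcd = 1
gcd of all OTHER numbers (without N[1]=20): gcd([29, 14, 18]) = 1
The new gcd after any change is gcd(1, new_value).
This can be at most 1.
Since 1 = old gcd 1, the gcd can only stay the same or decrease.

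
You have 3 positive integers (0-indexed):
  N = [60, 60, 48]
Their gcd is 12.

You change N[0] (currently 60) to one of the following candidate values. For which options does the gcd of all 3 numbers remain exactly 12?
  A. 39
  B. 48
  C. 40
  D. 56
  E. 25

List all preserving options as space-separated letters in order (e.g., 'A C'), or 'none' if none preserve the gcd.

Old gcd = 12; gcd of others (without N[0]) = 12
New gcd for candidate v: gcd(12, v). Preserves old gcd iff gcd(12, v) = 12.
  Option A: v=39, gcd(12,39)=3 -> changes
  Option B: v=48, gcd(12,48)=12 -> preserves
  Option C: v=40, gcd(12,40)=4 -> changes
  Option D: v=56, gcd(12,56)=4 -> changes
  Option E: v=25, gcd(12,25)=1 -> changes

Answer: B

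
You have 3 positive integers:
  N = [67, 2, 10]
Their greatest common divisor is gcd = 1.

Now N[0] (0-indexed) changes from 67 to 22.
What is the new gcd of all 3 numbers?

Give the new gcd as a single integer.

Numbers: [67, 2, 10], gcd = 1
Change: index 0, 67 -> 22
gcd of the OTHER numbers (without index 0): gcd([2, 10]) = 2
New gcd = gcd(g_others, new_val) = gcd(2, 22) = 2

Answer: 2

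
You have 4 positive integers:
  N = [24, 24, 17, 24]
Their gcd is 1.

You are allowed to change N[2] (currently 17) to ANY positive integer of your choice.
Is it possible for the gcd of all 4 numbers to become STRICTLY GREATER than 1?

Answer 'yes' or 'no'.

Answer: yes

Derivation:
Current gcd = 1
gcd of all OTHER numbers (without N[2]=17): gcd([24, 24, 24]) = 24
The new gcd after any change is gcd(24, new_value).
This can be at most 24.
Since 24 > old gcd 1, the gcd CAN increase (e.g., set N[2] = 24).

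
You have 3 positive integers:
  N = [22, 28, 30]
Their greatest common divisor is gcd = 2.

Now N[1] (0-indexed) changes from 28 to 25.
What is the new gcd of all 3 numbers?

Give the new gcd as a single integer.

Answer: 1

Derivation:
Numbers: [22, 28, 30], gcd = 2
Change: index 1, 28 -> 25
gcd of the OTHER numbers (without index 1): gcd([22, 30]) = 2
New gcd = gcd(g_others, new_val) = gcd(2, 25) = 1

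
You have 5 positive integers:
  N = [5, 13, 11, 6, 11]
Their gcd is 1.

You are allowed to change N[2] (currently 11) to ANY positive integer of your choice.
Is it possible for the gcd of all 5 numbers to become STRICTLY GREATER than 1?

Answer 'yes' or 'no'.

Answer: no

Derivation:
Current gcd = 1
gcd of all OTHER numbers (without N[2]=11): gcd([5, 13, 6, 11]) = 1
The new gcd after any change is gcd(1, new_value).
This can be at most 1.
Since 1 = old gcd 1, the gcd can only stay the same or decrease.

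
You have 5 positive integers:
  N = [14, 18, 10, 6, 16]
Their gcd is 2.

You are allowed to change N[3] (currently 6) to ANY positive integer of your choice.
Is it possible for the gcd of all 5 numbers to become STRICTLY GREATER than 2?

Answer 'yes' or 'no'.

Current gcd = 2
gcd of all OTHER numbers (without N[3]=6): gcd([14, 18, 10, 16]) = 2
The new gcd after any change is gcd(2, new_value).
This can be at most 2.
Since 2 = old gcd 2, the gcd can only stay the same or decrease.

Answer: no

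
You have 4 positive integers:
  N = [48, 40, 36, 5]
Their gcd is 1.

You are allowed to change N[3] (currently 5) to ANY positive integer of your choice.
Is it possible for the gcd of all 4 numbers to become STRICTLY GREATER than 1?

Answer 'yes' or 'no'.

Answer: yes

Derivation:
Current gcd = 1
gcd of all OTHER numbers (without N[3]=5): gcd([48, 40, 36]) = 4
The new gcd after any change is gcd(4, new_value).
This can be at most 4.
Since 4 > old gcd 1, the gcd CAN increase (e.g., set N[3] = 4).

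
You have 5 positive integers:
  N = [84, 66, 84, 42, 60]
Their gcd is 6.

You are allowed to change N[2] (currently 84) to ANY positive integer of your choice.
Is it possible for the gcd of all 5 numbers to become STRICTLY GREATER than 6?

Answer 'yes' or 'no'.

Answer: no

Derivation:
Current gcd = 6
gcd of all OTHER numbers (without N[2]=84): gcd([84, 66, 42, 60]) = 6
The new gcd after any change is gcd(6, new_value).
This can be at most 6.
Since 6 = old gcd 6, the gcd can only stay the same or decrease.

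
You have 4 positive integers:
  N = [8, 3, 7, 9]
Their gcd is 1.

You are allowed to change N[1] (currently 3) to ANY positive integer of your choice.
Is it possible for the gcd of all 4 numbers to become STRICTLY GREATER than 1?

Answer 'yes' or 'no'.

Current gcd = 1
gcd of all OTHER numbers (without N[1]=3): gcd([8, 7, 9]) = 1
The new gcd after any change is gcd(1, new_value).
This can be at most 1.
Since 1 = old gcd 1, the gcd can only stay the same or decrease.

Answer: no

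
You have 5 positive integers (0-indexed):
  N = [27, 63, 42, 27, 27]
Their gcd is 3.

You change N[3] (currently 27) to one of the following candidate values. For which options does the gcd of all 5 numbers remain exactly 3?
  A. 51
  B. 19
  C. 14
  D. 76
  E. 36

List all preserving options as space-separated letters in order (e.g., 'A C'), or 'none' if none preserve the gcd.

Answer: A E

Derivation:
Old gcd = 3; gcd of others (without N[3]) = 3
New gcd for candidate v: gcd(3, v). Preserves old gcd iff gcd(3, v) = 3.
  Option A: v=51, gcd(3,51)=3 -> preserves
  Option B: v=19, gcd(3,19)=1 -> changes
  Option C: v=14, gcd(3,14)=1 -> changes
  Option D: v=76, gcd(3,76)=1 -> changes
  Option E: v=36, gcd(3,36)=3 -> preserves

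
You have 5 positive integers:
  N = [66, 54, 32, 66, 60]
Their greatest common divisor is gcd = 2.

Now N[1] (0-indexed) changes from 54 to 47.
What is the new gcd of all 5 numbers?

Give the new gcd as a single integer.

Answer: 1

Derivation:
Numbers: [66, 54, 32, 66, 60], gcd = 2
Change: index 1, 54 -> 47
gcd of the OTHER numbers (without index 1): gcd([66, 32, 66, 60]) = 2
New gcd = gcd(g_others, new_val) = gcd(2, 47) = 1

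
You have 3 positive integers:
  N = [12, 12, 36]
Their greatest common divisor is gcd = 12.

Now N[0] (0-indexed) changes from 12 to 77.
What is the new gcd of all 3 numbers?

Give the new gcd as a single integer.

Answer: 1

Derivation:
Numbers: [12, 12, 36], gcd = 12
Change: index 0, 12 -> 77
gcd of the OTHER numbers (without index 0): gcd([12, 36]) = 12
New gcd = gcd(g_others, new_val) = gcd(12, 77) = 1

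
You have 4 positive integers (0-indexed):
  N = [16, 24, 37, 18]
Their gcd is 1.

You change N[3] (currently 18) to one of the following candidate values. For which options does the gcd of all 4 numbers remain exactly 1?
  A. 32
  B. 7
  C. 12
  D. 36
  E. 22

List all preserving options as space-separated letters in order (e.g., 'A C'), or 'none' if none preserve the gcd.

Old gcd = 1; gcd of others (without N[3]) = 1
New gcd for candidate v: gcd(1, v). Preserves old gcd iff gcd(1, v) = 1.
  Option A: v=32, gcd(1,32)=1 -> preserves
  Option B: v=7, gcd(1,7)=1 -> preserves
  Option C: v=12, gcd(1,12)=1 -> preserves
  Option D: v=36, gcd(1,36)=1 -> preserves
  Option E: v=22, gcd(1,22)=1 -> preserves

Answer: A B C D E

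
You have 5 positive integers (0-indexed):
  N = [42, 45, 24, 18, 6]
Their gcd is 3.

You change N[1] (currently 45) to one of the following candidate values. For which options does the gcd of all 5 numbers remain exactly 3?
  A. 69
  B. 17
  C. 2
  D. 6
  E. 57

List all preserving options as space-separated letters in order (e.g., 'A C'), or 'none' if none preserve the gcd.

Answer: A E

Derivation:
Old gcd = 3; gcd of others (without N[1]) = 6
New gcd for candidate v: gcd(6, v). Preserves old gcd iff gcd(6, v) = 3.
  Option A: v=69, gcd(6,69)=3 -> preserves
  Option B: v=17, gcd(6,17)=1 -> changes
  Option C: v=2, gcd(6,2)=2 -> changes
  Option D: v=6, gcd(6,6)=6 -> changes
  Option E: v=57, gcd(6,57)=3 -> preserves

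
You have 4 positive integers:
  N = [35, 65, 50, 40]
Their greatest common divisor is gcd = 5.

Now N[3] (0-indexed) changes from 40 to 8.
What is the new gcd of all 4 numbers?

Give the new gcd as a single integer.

Numbers: [35, 65, 50, 40], gcd = 5
Change: index 3, 40 -> 8
gcd of the OTHER numbers (without index 3): gcd([35, 65, 50]) = 5
New gcd = gcd(g_others, new_val) = gcd(5, 8) = 1

Answer: 1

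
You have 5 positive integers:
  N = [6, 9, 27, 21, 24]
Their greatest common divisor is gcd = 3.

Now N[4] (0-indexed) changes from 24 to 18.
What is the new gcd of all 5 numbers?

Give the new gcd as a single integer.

Answer: 3

Derivation:
Numbers: [6, 9, 27, 21, 24], gcd = 3
Change: index 4, 24 -> 18
gcd of the OTHER numbers (without index 4): gcd([6, 9, 27, 21]) = 3
New gcd = gcd(g_others, new_val) = gcd(3, 18) = 3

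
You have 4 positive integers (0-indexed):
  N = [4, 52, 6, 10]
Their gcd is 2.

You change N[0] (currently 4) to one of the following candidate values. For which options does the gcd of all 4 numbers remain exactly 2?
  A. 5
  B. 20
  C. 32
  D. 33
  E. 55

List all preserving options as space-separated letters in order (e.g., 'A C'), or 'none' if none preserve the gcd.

Answer: B C

Derivation:
Old gcd = 2; gcd of others (without N[0]) = 2
New gcd for candidate v: gcd(2, v). Preserves old gcd iff gcd(2, v) = 2.
  Option A: v=5, gcd(2,5)=1 -> changes
  Option B: v=20, gcd(2,20)=2 -> preserves
  Option C: v=32, gcd(2,32)=2 -> preserves
  Option D: v=33, gcd(2,33)=1 -> changes
  Option E: v=55, gcd(2,55)=1 -> changes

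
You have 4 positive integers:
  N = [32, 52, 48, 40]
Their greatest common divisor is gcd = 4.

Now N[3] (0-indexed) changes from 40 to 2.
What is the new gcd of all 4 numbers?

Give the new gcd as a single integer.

Numbers: [32, 52, 48, 40], gcd = 4
Change: index 3, 40 -> 2
gcd of the OTHER numbers (without index 3): gcd([32, 52, 48]) = 4
New gcd = gcd(g_others, new_val) = gcd(4, 2) = 2

Answer: 2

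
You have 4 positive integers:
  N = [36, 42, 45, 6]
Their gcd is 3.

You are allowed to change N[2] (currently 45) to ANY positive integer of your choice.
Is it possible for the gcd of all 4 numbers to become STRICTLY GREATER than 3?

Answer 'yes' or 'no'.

Answer: yes

Derivation:
Current gcd = 3
gcd of all OTHER numbers (without N[2]=45): gcd([36, 42, 6]) = 6
The new gcd after any change is gcd(6, new_value).
This can be at most 6.
Since 6 > old gcd 3, the gcd CAN increase (e.g., set N[2] = 6).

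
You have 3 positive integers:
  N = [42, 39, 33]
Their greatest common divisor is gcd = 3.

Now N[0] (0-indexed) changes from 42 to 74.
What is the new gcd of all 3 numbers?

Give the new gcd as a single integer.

Answer: 1

Derivation:
Numbers: [42, 39, 33], gcd = 3
Change: index 0, 42 -> 74
gcd of the OTHER numbers (without index 0): gcd([39, 33]) = 3
New gcd = gcd(g_others, new_val) = gcd(3, 74) = 1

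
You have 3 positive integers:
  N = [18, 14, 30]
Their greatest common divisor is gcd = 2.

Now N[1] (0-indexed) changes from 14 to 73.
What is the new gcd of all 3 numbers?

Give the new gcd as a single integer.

Answer: 1

Derivation:
Numbers: [18, 14, 30], gcd = 2
Change: index 1, 14 -> 73
gcd of the OTHER numbers (without index 1): gcd([18, 30]) = 6
New gcd = gcd(g_others, new_val) = gcd(6, 73) = 1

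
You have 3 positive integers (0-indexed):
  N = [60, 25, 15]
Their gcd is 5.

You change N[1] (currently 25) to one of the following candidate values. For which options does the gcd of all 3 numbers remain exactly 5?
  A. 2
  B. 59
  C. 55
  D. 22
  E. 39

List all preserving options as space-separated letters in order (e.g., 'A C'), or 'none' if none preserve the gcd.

Old gcd = 5; gcd of others (without N[1]) = 15
New gcd for candidate v: gcd(15, v). Preserves old gcd iff gcd(15, v) = 5.
  Option A: v=2, gcd(15,2)=1 -> changes
  Option B: v=59, gcd(15,59)=1 -> changes
  Option C: v=55, gcd(15,55)=5 -> preserves
  Option D: v=22, gcd(15,22)=1 -> changes
  Option E: v=39, gcd(15,39)=3 -> changes

Answer: C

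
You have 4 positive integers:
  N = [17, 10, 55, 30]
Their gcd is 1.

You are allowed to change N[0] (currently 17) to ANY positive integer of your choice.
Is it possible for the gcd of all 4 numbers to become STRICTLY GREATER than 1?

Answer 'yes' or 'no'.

Answer: yes

Derivation:
Current gcd = 1
gcd of all OTHER numbers (without N[0]=17): gcd([10, 55, 30]) = 5
The new gcd after any change is gcd(5, new_value).
This can be at most 5.
Since 5 > old gcd 1, the gcd CAN increase (e.g., set N[0] = 5).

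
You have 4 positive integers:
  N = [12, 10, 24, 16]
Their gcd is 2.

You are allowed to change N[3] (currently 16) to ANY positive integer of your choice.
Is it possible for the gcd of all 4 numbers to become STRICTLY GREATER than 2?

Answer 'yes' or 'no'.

Answer: no

Derivation:
Current gcd = 2
gcd of all OTHER numbers (without N[3]=16): gcd([12, 10, 24]) = 2
The new gcd after any change is gcd(2, new_value).
This can be at most 2.
Since 2 = old gcd 2, the gcd can only stay the same or decrease.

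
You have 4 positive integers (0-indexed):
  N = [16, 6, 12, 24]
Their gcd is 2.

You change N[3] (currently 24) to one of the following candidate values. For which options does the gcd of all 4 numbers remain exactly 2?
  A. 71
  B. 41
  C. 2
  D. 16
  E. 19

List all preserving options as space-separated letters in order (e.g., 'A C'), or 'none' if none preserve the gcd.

Old gcd = 2; gcd of others (without N[3]) = 2
New gcd for candidate v: gcd(2, v). Preserves old gcd iff gcd(2, v) = 2.
  Option A: v=71, gcd(2,71)=1 -> changes
  Option B: v=41, gcd(2,41)=1 -> changes
  Option C: v=2, gcd(2,2)=2 -> preserves
  Option D: v=16, gcd(2,16)=2 -> preserves
  Option E: v=19, gcd(2,19)=1 -> changes

Answer: C D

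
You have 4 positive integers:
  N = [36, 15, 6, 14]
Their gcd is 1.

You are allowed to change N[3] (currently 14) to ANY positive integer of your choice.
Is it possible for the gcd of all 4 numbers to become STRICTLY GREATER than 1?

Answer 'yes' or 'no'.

Answer: yes

Derivation:
Current gcd = 1
gcd of all OTHER numbers (without N[3]=14): gcd([36, 15, 6]) = 3
The new gcd after any change is gcd(3, new_value).
This can be at most 3.
Since 3 > old gcd 1, the gcd CAN increase (e.g., set N[3] = 3).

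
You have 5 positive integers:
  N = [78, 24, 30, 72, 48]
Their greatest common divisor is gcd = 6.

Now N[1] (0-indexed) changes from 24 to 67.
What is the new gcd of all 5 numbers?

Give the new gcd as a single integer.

Answer: 1

Derivation:
Numbers: [78, 24, 30, 72, 48], gcd = 6
Change: index 1, 24 -> 67
gcd of the OTHER numbers (without index 1): gcd([78, 30, 72, 48]) = 6
New gcd = gcd(g_others, new_val) = gcd(6, 67) = 1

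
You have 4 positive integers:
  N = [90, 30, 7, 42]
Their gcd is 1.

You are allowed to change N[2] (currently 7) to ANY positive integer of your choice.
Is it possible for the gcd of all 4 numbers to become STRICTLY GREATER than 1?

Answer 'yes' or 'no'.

Answer: yes

Derivation:
Current gcd = 1
gcd of all OTHER numbers (without N[2]=7): gcd([90, 30, 42]) = 6
The new gcd after any change is gcd(6, new_value).
This can be at most 6.
Since 6 > old gcd 1, the gcd CAN increase (e.g., set N[2] = 6).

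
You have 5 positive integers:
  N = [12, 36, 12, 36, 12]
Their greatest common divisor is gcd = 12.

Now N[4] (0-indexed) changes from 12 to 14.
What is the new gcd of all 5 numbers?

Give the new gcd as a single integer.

Numbers: [12, 36, 12, 36, 12], gcd = 12
Change: index 4, 12 -> 14
gcd of the OTHER numbers (without index 4): gcd([12, 36, 12, 36]) = 12
New gcd = gcd(g_others, new_val) = gcd(12, 14) = 2

Answer: 2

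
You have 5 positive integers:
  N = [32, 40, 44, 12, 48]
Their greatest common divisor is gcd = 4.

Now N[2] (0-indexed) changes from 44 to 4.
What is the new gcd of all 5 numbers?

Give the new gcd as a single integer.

Numbers: [32, 40, 44, 12, 48], gcd = 4
Change: index 2, 44 -> 4
gcd of the OTHER numbers (without index 2): gcd([32, 40, 12, 48]) = 4
New gcd = gcd(g_others, new_val) = gcd(4, 4) = 4

Answer: 4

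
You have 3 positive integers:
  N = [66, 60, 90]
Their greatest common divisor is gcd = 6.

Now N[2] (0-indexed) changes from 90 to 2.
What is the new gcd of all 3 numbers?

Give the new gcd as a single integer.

Numbers: [66, 60, 90], gcd = 6
Change: index 2, 90 -> 2
gcd of the OTHER numbers (without index 2): gcd([66, 60]) = 6
New gcd = gcd(g_others, new_val) = gcd(6, 2) = 2

Answer: 2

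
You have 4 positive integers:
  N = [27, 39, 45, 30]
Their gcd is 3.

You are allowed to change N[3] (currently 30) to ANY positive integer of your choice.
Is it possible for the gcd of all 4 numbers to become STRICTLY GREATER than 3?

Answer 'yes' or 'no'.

Answer: no

Derivation:
Current gcd = 3
gcd of all OTHER numbers (without N[3]=30): gcd([27, 39, 45]) = 3
The new gcd after any change is gcd(3, new_value).
This can be at most 3.
Since 3 = old gcd 3, the gcd can only stay the same or decrease.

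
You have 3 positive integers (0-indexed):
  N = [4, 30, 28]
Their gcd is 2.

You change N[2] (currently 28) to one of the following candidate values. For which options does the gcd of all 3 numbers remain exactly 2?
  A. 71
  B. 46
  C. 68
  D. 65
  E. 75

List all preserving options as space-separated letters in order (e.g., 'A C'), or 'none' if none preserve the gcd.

Old gcd = 2; gcd of others (without N[2]) = 2
New gcd for candidate v: gcd(2, v). Preserves old gcd iff gcd(2, v) = 2.
  Option A: v=71, gcd(2,71)=1 -> changes
  Option B: v=46, gcd(2,46)=2 -> preserves
  Option C: v=68, gcd(2,68)=2 -> preserves
  Option D: v=65, gcd(2,65)=1 -> changes
  Option E: v=75, gcd(2,75)=1 -> changes

Answer: B C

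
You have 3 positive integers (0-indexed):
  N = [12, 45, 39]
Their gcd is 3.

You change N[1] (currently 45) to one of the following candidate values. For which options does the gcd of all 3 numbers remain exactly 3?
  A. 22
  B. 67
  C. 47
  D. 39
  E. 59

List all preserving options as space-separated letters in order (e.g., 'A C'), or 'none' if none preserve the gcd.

Old gcd = 3; gcd of others (without N[1]) = 3
New gcd for candidate v: gcd(3, v). Preserves old gcd iff gcd(3, v) = 3.
  Option A: v=22, gcd(3,22)=1 -> changes
  Option B: v=67, gcd(3,67)=1 -> changes
  Option C: v=47, gcd(3,47)=1 -> changes
  Option D: v=39, gcd(3,39)=3 -> preserves
  Option E: v=59, gcd(3,59)=1 -> changes

Answer: D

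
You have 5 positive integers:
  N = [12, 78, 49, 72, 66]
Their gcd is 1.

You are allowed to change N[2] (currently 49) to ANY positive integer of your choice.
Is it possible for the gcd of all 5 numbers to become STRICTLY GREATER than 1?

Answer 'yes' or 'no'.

Answer: yes

Derivation:
Current gcd = 1
gcd of all OTHER numbers (without N[2]=49): gcd([12, 78, 72, 66]) = 6
The new gcd after any change is gcd(6, new_value).
This can be at most 6.
Since 6 > old gcd 1, the gcd CAN increase (e.g., set N[2] = 6).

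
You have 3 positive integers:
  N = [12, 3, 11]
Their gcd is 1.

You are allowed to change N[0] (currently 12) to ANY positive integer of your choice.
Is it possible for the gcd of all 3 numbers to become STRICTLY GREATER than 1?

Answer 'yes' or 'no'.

Current gcd = 1
gcd of all OTHER numbers (without N[0]=12): gcd([3, 11]) = 1
The new gcd after any change is gcd(1, new_value).
This can be at most 1.
Since 1 = old gcd 1, the gcd can only stay the same or decrease.

Answer: no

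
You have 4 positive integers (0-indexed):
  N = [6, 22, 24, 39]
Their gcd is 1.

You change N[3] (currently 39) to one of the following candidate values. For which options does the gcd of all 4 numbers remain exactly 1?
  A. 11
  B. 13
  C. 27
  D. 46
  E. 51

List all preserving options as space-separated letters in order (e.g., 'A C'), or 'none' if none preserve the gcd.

Old gcd = 1; gcd of others (without N[3]) = 2
New gcd for candidate v: gcd(2, v). Preserves old gcd iff gcd(2, v) = 1.
  Option A: v=11, gcd(2,11)=1 -> preserves
  Option B: v=13, gcd(2,13)=1 -> preserves
  Option C: v=27, gcd(2,27)=1 -> preserves
  Option D: v=46, gcd(2,46)=2 -> changes
  Option E: v=51, gcd(2,51)=1 -> preserves

Answer: A B C E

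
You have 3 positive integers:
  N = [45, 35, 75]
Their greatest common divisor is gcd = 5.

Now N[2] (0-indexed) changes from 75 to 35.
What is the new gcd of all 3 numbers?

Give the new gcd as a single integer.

Answer: 5

Derivation:
Numbers: [45, 35, 75], gcd = 5
Change: index 2, 75 -> 35
gcd of the OTHER numbers (without index 2): gcd([45, 35]) = 5
New gcd = gcd(g_others, new_val) = gcd(5, 35) = 5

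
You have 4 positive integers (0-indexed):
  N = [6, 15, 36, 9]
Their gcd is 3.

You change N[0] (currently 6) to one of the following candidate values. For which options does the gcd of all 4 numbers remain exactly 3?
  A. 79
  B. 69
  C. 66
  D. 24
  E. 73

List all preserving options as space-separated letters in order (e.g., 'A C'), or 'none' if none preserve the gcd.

Old gcd = 3; gcd of others (without N[0]) = 3
New gcd for candidate v: gcd(3, v). Preserves old gcd iff gcd(3, v) = 3.
  Option A: v=79, gcd(3,79)=1 -> changes
  Option B: v=69, gcd(3,69)=3 -> preserves
  Option C: v=66, gcd(3,66)=3 -> preserves
  Option D: v=24, gcd(3,24)=3 -> preserves
  Option E: v=73, gcd(3,73)=1 -> changes

Answer: B C D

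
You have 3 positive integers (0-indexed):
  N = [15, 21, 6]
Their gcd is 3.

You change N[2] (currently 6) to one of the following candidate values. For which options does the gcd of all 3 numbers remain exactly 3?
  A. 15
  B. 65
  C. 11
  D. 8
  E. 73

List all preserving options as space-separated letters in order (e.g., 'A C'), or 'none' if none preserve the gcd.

Answer: A

Derivation:
Old gcd = 3; gcd of others (without N[2]) = 3
New gcd for candidate v: gcd(3, v). Preserves old gcd iff gcd(3, v) = 3.
  Option A: v=15, gcd(3,15)=3 -> preserves
  Option B: v=65, gcd(3,65)=1 -> changes
  Option C: v=11, gcd(3,11)=1 -> changes
  Option D: v=8, gcd(3,8)=1 -> changes
  Option E: v=73, gcd(3,73)=1 -> changes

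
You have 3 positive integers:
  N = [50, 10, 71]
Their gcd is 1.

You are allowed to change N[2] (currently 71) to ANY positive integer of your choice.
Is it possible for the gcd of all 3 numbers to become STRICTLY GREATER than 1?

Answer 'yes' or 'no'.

Answer: yes

Derivation:
Current gcd = 1
gcd of all OTHER numbers (without N[2]=71): gcd([50, 10]) = 10
The new gcd after any change is gcd(10, new_value).
This can be at most 10.
Since 10 > old gcd 1, the gcd CAN increase (e.g., set N[2] = 10).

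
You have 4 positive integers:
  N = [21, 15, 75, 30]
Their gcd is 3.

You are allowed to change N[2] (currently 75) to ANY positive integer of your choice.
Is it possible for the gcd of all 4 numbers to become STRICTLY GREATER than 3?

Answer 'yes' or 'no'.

Answer: no

Derivation:
Current gcd = 3
gcd of all OTHER numbers (without N[2]=75): gcd([21, 15, 30]) = 3
The new gcd after any change is gcd(3, new_value).
This can be at most 3.
Since 3 = old gcd 3, the gcd can only stay the same or decrease.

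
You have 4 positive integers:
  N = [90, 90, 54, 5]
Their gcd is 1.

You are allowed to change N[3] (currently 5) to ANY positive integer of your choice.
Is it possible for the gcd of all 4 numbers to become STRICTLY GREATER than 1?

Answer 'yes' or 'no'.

Current gcd = 1
gcd of all OTHER numbers (without N[3]=5): gcd([90, 90, 54]) = 18
The new gcd after any change is gcd(18, new_value).
This can be at most 18.
Since 18 > old gcd 1, the gcd CAN increase (e.g., set N[3] = 18).

Answer: yes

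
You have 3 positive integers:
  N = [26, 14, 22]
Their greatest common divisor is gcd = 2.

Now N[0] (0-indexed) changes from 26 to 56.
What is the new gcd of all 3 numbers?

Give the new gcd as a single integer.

Numbers: [26, 14, 22], gcd = 2
Change: index 0, 26 -> 56
gcd of the OTHER numbers (without index 0): gcd([14, 22]) = 2
New gcd = gcd(g_others, new_val) = gcd(2, 56) = 2

Answer: 2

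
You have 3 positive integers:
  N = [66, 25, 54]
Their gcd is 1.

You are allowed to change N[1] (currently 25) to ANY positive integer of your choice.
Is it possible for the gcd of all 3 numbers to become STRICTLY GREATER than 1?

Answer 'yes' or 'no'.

Answer: yes

Derivation:
Current gcd = 1
gcd of all OTHER numbers (without N[1]=25): gcd([66, 54]) = 6
The new gcd after any change is gcd(6, new_value).
This can be at most 6.
Since 6 > old gcd 1, the gcd CAN increase (e.g., set N[1] = 6).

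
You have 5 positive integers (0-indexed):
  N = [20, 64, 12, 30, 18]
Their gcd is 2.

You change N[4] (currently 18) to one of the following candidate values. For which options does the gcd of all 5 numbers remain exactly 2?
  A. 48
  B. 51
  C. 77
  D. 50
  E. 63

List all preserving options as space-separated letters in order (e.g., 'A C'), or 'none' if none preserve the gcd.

Old gcd = 2; gcd of others (without N[4]) = 2
New gcd for candidate v: gcd(2, v). Preserves old gcd iff gcd(2, v) = 2.
  Option A: v=48, gcd(2,48)=2 -> preserves
  Option B: v=51, gcd(2,51)=1 -> changes
  Option C: v=77, gcd(2,77)=1 -> changes
  Option D: v=50, gcd(2,50)=2 -> preserves
  Option E: v=63, gcd(2,63)=1 -> changes

Answer: A D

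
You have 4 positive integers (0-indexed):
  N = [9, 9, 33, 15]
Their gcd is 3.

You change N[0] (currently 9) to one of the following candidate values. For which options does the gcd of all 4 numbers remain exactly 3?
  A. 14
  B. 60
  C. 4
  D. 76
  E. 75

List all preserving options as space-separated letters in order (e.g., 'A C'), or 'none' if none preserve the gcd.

Old gcd = 3; gcd of others (without N[0]) = 3
New gcd for candidate v: gcd(3, v). Preserves old gcd iff gcd(3, v) = 3.
  Option A: v=14, gcd(3,14)=1 -> changes
  Option B: v=60, gcd(3,60)=3 -> preserves
  Option C: v=4, gcd(3,4)=1 -> changes
  Option D: v=76, gcd(3,76)=1 -> changes
  Option E: v=75, gcd(3,75)=3 -> preserves

Answer: B E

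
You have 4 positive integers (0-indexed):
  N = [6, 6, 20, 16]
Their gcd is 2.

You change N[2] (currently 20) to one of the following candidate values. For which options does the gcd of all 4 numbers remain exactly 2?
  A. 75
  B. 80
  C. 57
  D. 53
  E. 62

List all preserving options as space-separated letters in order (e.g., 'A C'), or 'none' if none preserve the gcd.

Old gcd = 2; gcd of others (without N[2]) = 2
New gcd for candidate v: gcd(2, v). Preserves old gcd iff gcd(2, v) = 2.
  Option A: v=75, gcd(2,75)=1 -> changes
  Option B: v=80, gcd(2,80)=2 -> preserves
  Option C: v=57, gcd(2,57)=1 -> changes
  Option D: v=53, gcd(2,53)=1 -> changes
  Option E: v=62, gcd(2,62)=2 -> preserves

Answer: B E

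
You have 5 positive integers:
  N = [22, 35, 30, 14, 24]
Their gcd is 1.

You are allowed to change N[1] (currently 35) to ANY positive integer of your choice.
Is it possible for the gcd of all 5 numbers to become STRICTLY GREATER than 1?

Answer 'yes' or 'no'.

Answer: yes

Derivation:
Current gcd = 1
gcd of all OTHER numbers (without N[1]=35): gcd([22, 30, 14, 24]) = 2
The new gcd after any change is gcd(2, new_value).
This can be at most 2.
Since 2 > old gcd 1, the gcd CAN increase (e.g., set N[1] = 2).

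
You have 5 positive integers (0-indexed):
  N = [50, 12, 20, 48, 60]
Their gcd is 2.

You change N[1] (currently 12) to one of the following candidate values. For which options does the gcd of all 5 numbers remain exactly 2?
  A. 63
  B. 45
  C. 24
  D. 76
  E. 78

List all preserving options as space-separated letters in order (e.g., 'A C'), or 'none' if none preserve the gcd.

Old gcd = 2; gcd of others (without N[1]) = 2
New gcd for candidate v: gcd(2, v). Preserves old gcd iff gcd(2, v) = 2.
  Option A: v=63, gcd(2,63)=1 -> changes
  Option B: v=45, gcd(2,45)=1 -> changes
  Option C: v=24, gcd(2,24)=2 -> preserves
  Option D: v=76, gcd(2,76)=2 -> preserves
  Option E: v=78, gcd(2,78)=2 -> preserves

Answer: C D E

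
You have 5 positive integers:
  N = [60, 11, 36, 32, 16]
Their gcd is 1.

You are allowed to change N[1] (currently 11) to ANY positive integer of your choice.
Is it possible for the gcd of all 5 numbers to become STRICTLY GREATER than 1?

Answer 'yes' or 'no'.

Current gcd = 1
gcd of all OTHER numbers (without N[1]=11): gcd([60, 36, 32, 16]) = 4
The new gcd after any change is gcd(4, new_value).
This can be at most 4.
Since 4 > old gcd 1, the gcd CAN increase (e.g., set N[1] = 4).

Answer: yes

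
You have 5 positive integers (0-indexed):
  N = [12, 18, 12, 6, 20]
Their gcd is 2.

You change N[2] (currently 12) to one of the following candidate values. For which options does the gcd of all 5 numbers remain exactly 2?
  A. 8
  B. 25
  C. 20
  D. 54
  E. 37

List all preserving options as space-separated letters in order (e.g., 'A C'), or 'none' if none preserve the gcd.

Old gcd = 2; gcd of others (without N[2]) = 2
New gcd for candidate v: gcd(2, v). Preserves old gcd iff gcd(2, v) = 2.
  Option A: v=8, gcd(2,8)=2 -> preserves
  Option B: v=25, gcd(2,25)=1 -> changes
  Option C: v=20, gcd(2,20)=2 -> preserves
  Option D: v=54, gcd(2,54)=2 -> preserves
  Option E: v=37, gcd(2,37)=1 -> changes

Answer: A C D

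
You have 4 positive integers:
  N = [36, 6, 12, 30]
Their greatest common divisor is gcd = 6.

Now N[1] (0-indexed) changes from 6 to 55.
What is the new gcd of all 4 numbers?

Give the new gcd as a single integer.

Numbers: [36, 6, 12, 30], gcd = 6
Change: index 1, 6 -> 55
gcd of the OTHER numbers (without index 1): gcd([36, 12, 30]) = 6
New gcd = gcd(g_others, new_val) = gcd(6, 55) = 1

Answer: 1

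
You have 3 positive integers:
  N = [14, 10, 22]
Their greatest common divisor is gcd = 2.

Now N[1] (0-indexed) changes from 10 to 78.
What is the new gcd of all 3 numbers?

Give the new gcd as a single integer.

Answer: 2

Derivation:
Numbers: [14, 10, 22], gcd = 2
Change: index 1, 10 -> 78
gcd of the OTHER numbers (without index 1): gcd([14, 22]) = 2
New gcd = gcd(g_others, new_val) = gcd(2, 78) = 2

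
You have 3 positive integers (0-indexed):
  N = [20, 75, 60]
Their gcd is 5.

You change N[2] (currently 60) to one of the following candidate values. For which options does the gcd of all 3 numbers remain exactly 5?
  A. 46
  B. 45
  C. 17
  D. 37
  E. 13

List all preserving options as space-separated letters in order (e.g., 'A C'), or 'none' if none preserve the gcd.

Answer: B

Derivation:
Old gcd = 5; gcd of others (without N[2]) = 5
New gcd for candidate v: gcd(5, v). Preserves old gcd iff gcd(5, v) = 5.
  Option A: v=46, gcd(5,46)=1 -> changes
  Option B: v=45, gcd(5,45)=5 -> preserves
  Option C: v=17, gcd(5,17)=1 -> changes
  Option D: v=37, gcd(5,37)=1 -> changes
  Option E: v=13, gcd(5,13)=1 -> changes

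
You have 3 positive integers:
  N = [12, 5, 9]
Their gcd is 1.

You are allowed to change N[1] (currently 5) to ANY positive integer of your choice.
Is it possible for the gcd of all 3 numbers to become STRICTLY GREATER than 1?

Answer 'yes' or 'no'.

Current gcd = 1
gcd of all OTHER numbers (without N[1]=5): gcd([12, 9]) = 3
The new gcd after any change is gcd(3, new_value).
This can be at most 3.
Since 3 > old gcd 1, the gcd CAN increase (e.g., set N[1] = 3).

Answer: yes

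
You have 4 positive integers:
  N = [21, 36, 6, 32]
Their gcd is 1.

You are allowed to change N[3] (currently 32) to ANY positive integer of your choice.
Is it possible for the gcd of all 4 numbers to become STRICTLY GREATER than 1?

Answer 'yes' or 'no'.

Current gcd = 1
gcd of all OTHER numbers (without N[3]=32): gcd([21, 36, 6]) = 3
The new gcd after any change is gcd(3, new_value).
This can be at most 3.
Since 3 > old gcd 1, the gcd CAN increase (e.g., set N[3] = 3).

Answer: yes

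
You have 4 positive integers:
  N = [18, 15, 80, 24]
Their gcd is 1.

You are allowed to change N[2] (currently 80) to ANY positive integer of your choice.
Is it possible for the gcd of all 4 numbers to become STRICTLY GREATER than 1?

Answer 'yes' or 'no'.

Answer: yes

Derivation:
Current gcd = 1
gcd of all OTHER numbers (without N[2]=80): gcd([18, 15, 24]) = 3
The new gcd after any change is gcd(3, new_value).
This can be at most 3.
Since 3 > old gcd 1, the gcd CAN increase (e.g., set N[2] = 3).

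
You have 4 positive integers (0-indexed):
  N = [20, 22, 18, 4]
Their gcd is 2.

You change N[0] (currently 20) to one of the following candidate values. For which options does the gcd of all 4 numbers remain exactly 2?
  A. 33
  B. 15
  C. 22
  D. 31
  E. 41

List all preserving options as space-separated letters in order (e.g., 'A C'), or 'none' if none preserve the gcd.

Answer: C

Derivation:
Old gcd = 2; gcd of others (without N[0]) = 2
New gcd for candidate v: gcd(2, v). Preserves old gcd iff gcd(2, v) = 2.
  Option A: v=33, gcd(2,33)=1 -> changes
  Option B: v=15, gcd(2,15)=1 -> changes
  Option C: v=22, gcd(2,22)=2 -> preserves
  Option D: v=31, gcd(2,31)=1 -> changes
  Option E: v=41, gcd(2,41)=1 -> changes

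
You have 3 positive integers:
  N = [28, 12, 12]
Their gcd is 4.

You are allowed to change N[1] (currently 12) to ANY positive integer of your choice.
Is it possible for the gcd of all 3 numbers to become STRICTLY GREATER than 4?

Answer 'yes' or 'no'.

Current gcd = 4
gcd of all OTHER numbers (without N[1]=12): gcd([28, 12]) = 4
The new gcd after any change is gcd(4, new_value).
This can be at most 4.
Since 4 = old gcd 4, the gcd can only stay the same or decrease.

Answer: no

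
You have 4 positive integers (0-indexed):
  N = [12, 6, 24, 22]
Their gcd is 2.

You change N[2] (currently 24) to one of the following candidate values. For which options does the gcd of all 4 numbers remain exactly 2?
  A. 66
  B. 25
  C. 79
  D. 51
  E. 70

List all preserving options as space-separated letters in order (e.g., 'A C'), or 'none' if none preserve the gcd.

Old gcd = 2; gcd of others (without N[2]) = 2
New gcd for candidate v: gcd(2, v). Preserves old gcd iff gcd(2, v) = 2.
  Option A: v=66, gcd(2,66)=2 -> preserves
  Option B: v=25, gcd(2,25)=1 -> changes
  Option C: v=79, gcd(2,79)=1 -> changes
  Option D: v=51, gcd(2,51)=1 -> changes
  Option E: v=70, gcd(2,70)=2 -> preserves

Answer: A E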